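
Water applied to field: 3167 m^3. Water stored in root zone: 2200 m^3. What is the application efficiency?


Ea = V_root / V_field * 100 = 2200 / 3167 * 100 = 69.4664%

69.4664 %


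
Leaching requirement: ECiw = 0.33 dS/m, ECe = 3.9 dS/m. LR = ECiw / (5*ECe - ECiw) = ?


LR = ECiw / (5*ECe - ECiw)
LR = 0.33 / (5*3.9 - 0.33)
LR = 0.33 / 19.1700

0.0172


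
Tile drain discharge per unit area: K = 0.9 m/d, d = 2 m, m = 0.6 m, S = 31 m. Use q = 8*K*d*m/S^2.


q = 8*K*d*m/S^2
q = 8*0.9*2*0.6/31^2
q = 8.6400 / 961

0.0090 m/d


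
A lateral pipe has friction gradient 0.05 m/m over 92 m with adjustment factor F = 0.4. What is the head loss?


hf = J * L * F = 0.05 * 92 * 0.4 = 1.8400 m

1.8400 m


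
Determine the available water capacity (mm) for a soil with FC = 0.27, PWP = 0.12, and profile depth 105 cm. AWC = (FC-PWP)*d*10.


AWC = (FC - PWP) * d * 10
AWC = (0.27 - 0.12) * 105 * 10
AWC = 0.1500 * 105 * 10

157.5000 mm


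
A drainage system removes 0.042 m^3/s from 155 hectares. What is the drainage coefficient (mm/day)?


DC = Q * 86400 / (A * 10000) * 1000
DC = 0.042 * 86400 / (155 * 10000) * 1000
DC = 3628800.0000 / 1550000

2.3412 mm/day


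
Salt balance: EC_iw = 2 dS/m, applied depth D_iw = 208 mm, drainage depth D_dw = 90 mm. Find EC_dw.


EC_dw = EC_iw * D_iw / D_dw
EC_dw = 2 * 208 / 90
EC_dw = 416 / 90

4.6222 dS/m


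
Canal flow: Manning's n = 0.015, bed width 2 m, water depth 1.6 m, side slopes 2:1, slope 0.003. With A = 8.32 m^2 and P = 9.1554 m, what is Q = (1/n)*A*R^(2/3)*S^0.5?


R = A/P = 8.32/9.1554 = 0.908753
Q = (1/0.015) * 8.32 * 0.908753^(2/3) * 0.003^0.5

28.5030 m^3/s


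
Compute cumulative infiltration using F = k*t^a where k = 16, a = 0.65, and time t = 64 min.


F = k * t^a = 16 * 64^0.65
F = 16 * 14.928528

238.8564 mm


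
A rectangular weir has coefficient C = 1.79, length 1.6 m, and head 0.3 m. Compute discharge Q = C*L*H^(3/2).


Q = C * L * H^(3/2) = 1.79 * 1.6 * 0.3^1.5 = 1.79 * 1.6 * 0.164317

0.4706 m^3/s


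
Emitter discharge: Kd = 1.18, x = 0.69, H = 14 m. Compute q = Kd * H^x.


q = Kd * H^x = 1.18 * 14^0.69 = 1.18 * 6.177722

7.2897 L/h


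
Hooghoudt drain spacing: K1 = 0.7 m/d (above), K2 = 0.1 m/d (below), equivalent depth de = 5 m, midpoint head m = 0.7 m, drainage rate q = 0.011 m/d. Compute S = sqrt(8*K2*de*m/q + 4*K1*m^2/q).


S^2 = 8*K2*de*m/q + 4*K1*m^2/q
S^2 = 8*0.1*5*0.7/0.011 + 4*0.7*0.7^2/0.011
S = sqrt(379.2727)

19.4749 m


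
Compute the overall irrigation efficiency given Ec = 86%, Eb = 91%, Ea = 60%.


Ec = 0.86, Eb = 0.91, Ea = 0.6
E = 0.86 * 0.91 * 0.6 * 100 = 46.9560%

46.9560 %


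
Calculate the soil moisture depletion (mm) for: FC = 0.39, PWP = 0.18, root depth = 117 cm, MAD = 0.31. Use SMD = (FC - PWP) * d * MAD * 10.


SMD = (FC - PWP) * d * MAD * 10
SMD = (0.39 - 0.18) * 117 * 0.31 * 10
SMD = 0.2100 * 117 * 0.31 * 10

76.1670 mm


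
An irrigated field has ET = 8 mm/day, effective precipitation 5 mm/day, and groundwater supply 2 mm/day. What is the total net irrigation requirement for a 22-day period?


Daily deficit = ET - Pe - GW = 8 - 5 - 2 = 1 mm/day
NIR = 1 * 22 = 22 mm

22.0000 mm


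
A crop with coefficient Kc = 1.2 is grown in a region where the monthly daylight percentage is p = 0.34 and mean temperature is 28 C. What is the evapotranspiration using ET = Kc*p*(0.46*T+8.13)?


ET = Kc * p * (0.46*T + 8.13)
ET = 1.2 * 0.34 * (0.46*28 + 8.13)
ET = 1.2 * 0.34 * 21.0100

8.5721 mm/day


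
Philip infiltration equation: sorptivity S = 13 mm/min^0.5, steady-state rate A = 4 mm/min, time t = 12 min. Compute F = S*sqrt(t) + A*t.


F = S*sqrt(t) + A*t
F = 13*sqrt(12) + 4*12
F = 13*3.464102 + 48

93.0333 mm


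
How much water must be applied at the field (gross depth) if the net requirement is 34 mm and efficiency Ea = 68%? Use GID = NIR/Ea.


Ea = 68% = 0.68
GID = NIR / Ea = 34 / 0.68 = 50.0000 mm

50.0000 mm


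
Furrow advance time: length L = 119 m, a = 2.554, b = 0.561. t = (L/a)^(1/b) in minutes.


t = (L/a)^(1/b)
t = (119/2.554)^(1/0.561)
t = 46.593579^(1/0.561)

941.5497 min


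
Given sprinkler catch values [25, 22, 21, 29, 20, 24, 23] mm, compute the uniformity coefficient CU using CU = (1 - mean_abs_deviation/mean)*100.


mean = 23.428571 mm
MAD = 2.204082 mm
CU = (1 - 2.204082/23.428571)*100

90.5923 %


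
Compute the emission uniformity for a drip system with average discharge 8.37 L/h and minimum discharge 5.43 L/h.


EU = (q_min/q_avg)*100 = (5.43/8.37)*100 = 64.8746%

64.8746 %


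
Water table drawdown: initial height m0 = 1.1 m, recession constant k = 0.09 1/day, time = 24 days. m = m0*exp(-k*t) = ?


m = m0 * exp(-k*t)
m = 1.1 * exp(-0.09 * 24)
m = 1.1 * exp(-2.1600)

0.1269 m


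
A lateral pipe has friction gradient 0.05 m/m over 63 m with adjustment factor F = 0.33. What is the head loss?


hf = J * L * F = 0.05 * 63 * 0.33 = 1.0395 m

1.0395 m


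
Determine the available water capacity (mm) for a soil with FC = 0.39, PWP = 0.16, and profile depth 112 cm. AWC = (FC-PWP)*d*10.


AWC = (FC - PWP) * d * 10
AWC = (0.39 - 0.16) * 112 * 10
AWC = 0.2300 * 112 * 10

257.6000 mm


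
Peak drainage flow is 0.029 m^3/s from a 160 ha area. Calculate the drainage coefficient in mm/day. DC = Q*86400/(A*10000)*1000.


DC = Q * 86400 / (A * 10000) * 1000
DC = 0.029 * 86400 / (160 * 10000) * 1000
DC = 2505600.0000 / 1600000

1.5660 mm/day


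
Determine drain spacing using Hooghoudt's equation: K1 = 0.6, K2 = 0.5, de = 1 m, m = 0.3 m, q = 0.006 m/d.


S^2 = 8*K2*de*m/q + 4*K1*m^2/q
S^2 = 8*0.5*1*0.3/0.006 + 4*0.6*0.3^2/0.006
S = sqrt(236.0000)

15.3623 m


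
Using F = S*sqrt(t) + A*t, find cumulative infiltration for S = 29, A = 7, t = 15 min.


F = S*sqrt(t) + A*t
F = 29*sqrt(15) + 7*15
F = 29*3.872983 + 105

217.3165 mm


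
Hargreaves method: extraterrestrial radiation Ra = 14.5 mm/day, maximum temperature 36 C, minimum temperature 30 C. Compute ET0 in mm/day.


Tmean = (Tmax + Tmin)/2 = (36 + 30)/2 = 33.0
ET0 = 0.0023 * 14.5 * (33.0 + 17.8) * sqrt(36 - 30)
ET0 = 0.0023 * 14.5 * 50.8 * 2.449490

4.1499 mm/day


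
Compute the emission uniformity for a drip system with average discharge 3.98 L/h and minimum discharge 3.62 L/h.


EU = (q_min/q_avg)*100 = (3.62/3.98)*100 = 90.9548%

90.9548 %


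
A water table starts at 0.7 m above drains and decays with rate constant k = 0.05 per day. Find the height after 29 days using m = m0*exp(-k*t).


m = m0 * exp(-k*t)
m = 0.7 * exp(-0.05 * 29)
m = 0.7 * exp(-1.4500)

0.1642 m


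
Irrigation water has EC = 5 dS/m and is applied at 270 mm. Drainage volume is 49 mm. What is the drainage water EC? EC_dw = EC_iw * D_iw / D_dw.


EC_dw = EC_iw * D_iw / D_dw
EC_dw = 5 * 270 / 49
EC_dw = 1350 / 49

27.5510 dS/m


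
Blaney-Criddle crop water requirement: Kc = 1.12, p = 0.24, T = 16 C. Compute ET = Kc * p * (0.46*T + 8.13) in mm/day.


ET = Kc * p * (0.46*T + 8.13)
ET = 1.12 * 0.24 * (0.46*16 + 8.13)
ET = 1.12 * 0.24 * 15.4900

4.1637 mm/day


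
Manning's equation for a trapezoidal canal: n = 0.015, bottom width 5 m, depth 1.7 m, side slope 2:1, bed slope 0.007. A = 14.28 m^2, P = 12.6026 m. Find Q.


R = A/P = 14.28/12.6026 = 1.133100
Q = (1/0.015) * 14.28 * 1.133100^(2/3) * 0.007^0.5

86.5695 m^3/s


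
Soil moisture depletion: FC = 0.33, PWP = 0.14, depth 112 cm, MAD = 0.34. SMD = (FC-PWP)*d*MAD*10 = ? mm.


SMD = (FC - PWP) * d * MAD * 10
SMD = (0.33 - 0.14) * 112 * 0.34 * 10
SMD = 0.1900 * 112 * 0.34 * 10

72.3520 mm


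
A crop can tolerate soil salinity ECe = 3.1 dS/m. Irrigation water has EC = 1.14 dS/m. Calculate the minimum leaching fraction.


LR = ECiw / (5*ECe - ECiw)
LR = 1.14 / (5*3.1 - 1.14)
LR = 1.14 / 14.3600

0.0794


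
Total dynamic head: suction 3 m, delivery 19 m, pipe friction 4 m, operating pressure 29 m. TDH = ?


TDH = Hs + Hd + hf + Hp = 3 + 19 + 4 + 29 = 55

55 m


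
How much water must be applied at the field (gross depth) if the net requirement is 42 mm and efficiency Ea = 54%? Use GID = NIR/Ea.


Ea = 54% = 0.54
GID = NIR / Ea = 42 / 0.54 = 77.7778 mm

77.7778 mm


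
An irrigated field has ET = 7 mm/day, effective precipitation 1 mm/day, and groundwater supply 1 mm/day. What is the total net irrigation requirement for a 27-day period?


Daily deficit = ET - Pe - GW = 7 - 1 - 1 = 5 mm/day
NIR = 5 * 27 = 135 mm

135.0000 mm


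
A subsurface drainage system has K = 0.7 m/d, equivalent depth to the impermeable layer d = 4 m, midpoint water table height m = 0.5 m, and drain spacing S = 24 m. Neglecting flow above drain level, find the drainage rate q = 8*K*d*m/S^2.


q = 8*K*d*m/S^2
q = 8*0.7*4*0.5/24^2
q = 11.2000 / 576

0.0194 m/d


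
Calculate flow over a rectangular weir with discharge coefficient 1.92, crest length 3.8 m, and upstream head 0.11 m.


Q = C * L * H^(3/2) = 1.92 * 3.8 * 0.11^1.5 = 1.92 * 3.8 * 0.036483

0.2662 m^3/s


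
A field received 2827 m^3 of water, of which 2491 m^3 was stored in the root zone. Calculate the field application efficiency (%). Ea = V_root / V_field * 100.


Ea = V_root / V_field * 100 = 2491 / 2827 * 100 = 88.1146%

88.1146 %


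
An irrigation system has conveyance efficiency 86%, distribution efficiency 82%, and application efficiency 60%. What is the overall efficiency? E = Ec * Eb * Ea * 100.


Ec = 0.86, Eb = 0.82, Ea = 0.6
E = 0.86 * 0.82 * 0.6 * 100 = 42.3120%

42.3120 %


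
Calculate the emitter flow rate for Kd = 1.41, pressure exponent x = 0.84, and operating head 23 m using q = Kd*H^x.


q = Kd * H^x = 1.41 * 23^0.84 = 1.41 * 13.926801

19.6368 L/h


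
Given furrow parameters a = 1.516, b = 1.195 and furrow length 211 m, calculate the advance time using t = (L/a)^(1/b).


t = (L/a)^(1/b)
t = (211/1.516)^(1/1.195)
t = 139.182058^(1/1.195)

62.2004 min


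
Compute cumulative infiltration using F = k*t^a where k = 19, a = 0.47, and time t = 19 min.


F = k * t^a = 19 * 19^0.47
F = 19 * 3.990379

75.8172 mm


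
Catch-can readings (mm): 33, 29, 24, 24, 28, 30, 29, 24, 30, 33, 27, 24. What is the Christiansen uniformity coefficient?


mean = 27.916667 mm
MAD = 2.763889 mm
CU = (1 - 2.763889/27.916667)*100

90.0995 %


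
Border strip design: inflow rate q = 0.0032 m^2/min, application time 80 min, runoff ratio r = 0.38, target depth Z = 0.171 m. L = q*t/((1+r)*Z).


L = q*t/((1+r)*Z)
L = 0.0032*80/((1+0.38)*0.171)
L = 0.256/0.23598

1.0848 m


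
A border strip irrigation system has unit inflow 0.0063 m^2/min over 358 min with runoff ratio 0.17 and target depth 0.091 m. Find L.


L = q*t/((1+r)*Z)
L = 0.0063*358/((1+0.17)*0.091)
L = 2.2554/0.10647

21.1834 m


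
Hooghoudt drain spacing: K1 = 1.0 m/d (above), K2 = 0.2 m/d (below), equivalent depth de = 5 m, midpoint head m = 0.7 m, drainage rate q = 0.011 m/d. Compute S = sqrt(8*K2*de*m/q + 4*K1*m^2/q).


S^2 = 8*K2*de*m/q + 4*K1*m^2/q
S^2 = 8*0.2*5*0.7/0.011 + 4*1.0*0.7^2/0.011
S = sqrt(687.2727)

26.2159 m


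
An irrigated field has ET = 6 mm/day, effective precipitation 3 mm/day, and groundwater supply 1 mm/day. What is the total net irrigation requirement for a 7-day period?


Daily deficit = ET - Pe - GW = 6 - 3 - 1 = 2 mm/day
NIR = 2 * 7 = 14 mm

14.0000 mm


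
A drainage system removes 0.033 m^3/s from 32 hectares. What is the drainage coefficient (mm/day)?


DC = Q * 86400 / (A * 10000) * 1000
DC = 0.033 * 86400 / (32 * 10000) * 1000
DC = 2851200.0000 / 320000

8.9100 mm/day


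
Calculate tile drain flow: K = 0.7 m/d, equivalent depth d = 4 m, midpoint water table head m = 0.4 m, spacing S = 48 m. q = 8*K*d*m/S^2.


q = 8*K*d*m/S^2
q = 8*0.7*4*0.4/48^2
q = 8.9600 / 2304

0.0039 m/d


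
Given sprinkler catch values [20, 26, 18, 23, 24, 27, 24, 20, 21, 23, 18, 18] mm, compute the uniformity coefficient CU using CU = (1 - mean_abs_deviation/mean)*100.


mean = 21.833333 mm
MAD = 2.666667 mm
CU = (1 - 2.666667/21.833333)*100

87.7863 %


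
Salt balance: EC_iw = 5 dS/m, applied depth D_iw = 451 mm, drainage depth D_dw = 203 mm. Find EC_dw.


EC_dw = EC_iw * D_iw / D_dw
EC_dw = 5 * 451 / 203
EC_dw = 2255 / 203

11.1084 dS/m


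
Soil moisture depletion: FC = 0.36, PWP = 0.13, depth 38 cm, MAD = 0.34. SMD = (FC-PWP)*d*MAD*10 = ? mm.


SMD = (FC - PWP) * d * MAD * 10
SMD = (0.36 - 0.13) * 38 * 0.34 * 10
SMD = 0.2300 * 38 * 0.34 * 10

29.7160 mm


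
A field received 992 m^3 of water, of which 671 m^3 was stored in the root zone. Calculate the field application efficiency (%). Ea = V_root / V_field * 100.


Ea = V_root / V_field * 100 = 671 / 992 * 100 = 67.6411%

67.6411 %


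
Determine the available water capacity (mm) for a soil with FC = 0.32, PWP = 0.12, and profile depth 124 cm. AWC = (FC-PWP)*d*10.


AWC = (FC - PWP) * d * 10
AWC = (0.32 - 0.12) * 124 * 10
AWC = 0.2000 * 124 * 10

248.0000 mm


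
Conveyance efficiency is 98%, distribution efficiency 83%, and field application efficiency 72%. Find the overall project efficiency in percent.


Ec = 0.98, Eb = 0.83, Ea = 0.72
E = 0.98 * 0.83 * 0.72 * 100 = 58.5648%

58.5648 %


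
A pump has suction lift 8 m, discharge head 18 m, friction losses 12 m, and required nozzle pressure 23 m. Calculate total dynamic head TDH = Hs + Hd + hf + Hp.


TDH = Hs + Hd + hf + Hp = 8 + 18 + 12 + 23 = 61

61 m


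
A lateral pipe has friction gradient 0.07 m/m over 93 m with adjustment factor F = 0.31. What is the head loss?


hf = J * L * F = 0.07 * 93 * 0.31 = 2.0181 m

2.0181 m


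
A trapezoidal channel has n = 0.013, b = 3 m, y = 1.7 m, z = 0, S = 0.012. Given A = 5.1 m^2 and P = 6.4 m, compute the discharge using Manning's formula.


R = A/P = 5.1/6.4 = 0.796875
Q = (1/0.013) * 5.1 * 0.796875^(2/3) * 0.012^0.5

36.9384 m^3/s


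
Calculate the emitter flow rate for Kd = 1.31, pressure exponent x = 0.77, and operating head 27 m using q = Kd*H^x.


q = Kd * H^x = 1.31 * 27^0.77 = 1.31 * 12.651735

16.5738 L/h


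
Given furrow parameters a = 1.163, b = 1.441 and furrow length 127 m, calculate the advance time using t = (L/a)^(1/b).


t = (L/a)^(1/b)
t = (127/1.163)^(1/1.441)
t = 109.200344^(1/1.441)

25.9688 min


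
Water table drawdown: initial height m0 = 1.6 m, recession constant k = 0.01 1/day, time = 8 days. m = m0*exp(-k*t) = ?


m = m0 * exp(-k*t)
m = 1.6 * exp(-0.01 * 8)
m = 1.6 * exp(-0.0800)

1.4770 m


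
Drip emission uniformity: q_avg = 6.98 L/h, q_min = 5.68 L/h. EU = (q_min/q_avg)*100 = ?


EU = (q_min/q_avg)*100 = (5.68/6.98)*100 = 81.3754%

81.3754 %


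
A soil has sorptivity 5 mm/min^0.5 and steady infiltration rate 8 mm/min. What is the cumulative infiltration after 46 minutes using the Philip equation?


F = S*sqrt(t) + A*t
F = 5*sqrt(46) + 8*46
F = 5*6.782330 + 368

401.9117 mm


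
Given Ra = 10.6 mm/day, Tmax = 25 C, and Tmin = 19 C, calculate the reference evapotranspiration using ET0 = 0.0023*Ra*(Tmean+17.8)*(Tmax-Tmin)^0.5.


Tmean = (Tmax + Tmin)/2 = (25 + 19)/2 = 22.0
ET0 = 0.0023 * 10.6 * (22.0 + 17.8) * sqrt(25 - 19)
ET0 = 0.0023 * 10.6 * 39.8 * 2.449490

2.3768 mm/day


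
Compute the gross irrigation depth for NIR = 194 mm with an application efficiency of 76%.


Ea = 76% = 0.76
GID = NIR / Ea = 194 / 0.76 = 255.2632 mm

255.2632 mm


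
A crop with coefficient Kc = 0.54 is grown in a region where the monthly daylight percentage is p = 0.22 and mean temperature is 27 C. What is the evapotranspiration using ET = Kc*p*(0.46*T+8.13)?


ET = Kc * p * (0.46*T + 8.13)
ET = 0.54 * 0.22 * (0.46*27 + 8.13)
ET = 0.54 * 0.22 * 20.5500

2.4413 mm/day


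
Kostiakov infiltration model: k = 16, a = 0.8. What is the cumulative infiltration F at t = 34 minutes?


F = k * t^a = 16 * 34^0.8
F = 16 * 16.795121

268.7219 mm


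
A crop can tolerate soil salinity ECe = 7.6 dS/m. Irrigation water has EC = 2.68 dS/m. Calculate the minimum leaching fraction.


LR = ECiw / (5*ECe - ECiw)
LR = 2.68 / (5*7.6 - 2.68)
LR = 2.68 / 35.3200

0.0759


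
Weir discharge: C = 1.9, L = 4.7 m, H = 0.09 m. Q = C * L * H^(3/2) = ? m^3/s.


Q = C * L * H^(3/2) = 1.9 * 4.7 * 0.09^1.5 = 1.9 * 4.7 * 0.027000

0.2411 m^3/s


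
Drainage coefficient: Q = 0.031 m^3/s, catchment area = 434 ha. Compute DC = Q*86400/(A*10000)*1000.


DC = Q * 86400 / (A * 10000) * 1000
DC = 0.031 * 86400 / (434 * 10000) * 1000
DC = 2678400.0000 / 4340000

0.6171 mm/day


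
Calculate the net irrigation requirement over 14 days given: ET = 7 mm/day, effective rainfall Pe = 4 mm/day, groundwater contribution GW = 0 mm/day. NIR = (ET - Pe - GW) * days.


Daily deficit = ET - Pe - GW = 7 - 4 - 0 = 3 mm/day
NIR = 3 * 14 = 42 mm

42.0000 mm


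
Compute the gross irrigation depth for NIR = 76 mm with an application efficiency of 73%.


Ea = 73% = 0.73
GID = NIR / Ea = 76 / 0.73 = 104.1096 mm

104.1096 mm


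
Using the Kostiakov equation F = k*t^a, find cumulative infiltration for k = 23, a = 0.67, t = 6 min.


F = k * t^a = 23 * 6^0.67
F = 23 * 3.321707

76.3993 mm


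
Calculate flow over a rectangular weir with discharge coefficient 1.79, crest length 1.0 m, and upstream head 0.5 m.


Q = C * L * H^(3/2) = 1.79 * 1.0 * 0.5^1.5 = 1.79 * 1.0 * 0.353553

0.6329 m^3/s


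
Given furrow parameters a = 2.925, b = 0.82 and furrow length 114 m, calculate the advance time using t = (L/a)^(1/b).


t = (L/a)^(1/b)
t = (114/2.925)^(1/0.82)
t = 38.974359^(1/0.82)

87.0912 min


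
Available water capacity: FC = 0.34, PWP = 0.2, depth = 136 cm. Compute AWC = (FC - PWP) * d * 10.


AWC = (FC - PWP) * d * 10
AWC = (0.34 - 0.2) * 136 * 10
AWC = 0.1400 * 136 * 10

190.4000 mm


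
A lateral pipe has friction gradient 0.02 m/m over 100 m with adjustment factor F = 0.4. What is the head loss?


hf = J * L * F = 0.02 * 100 * 0.4 = 0.8000 m

0.8000 m


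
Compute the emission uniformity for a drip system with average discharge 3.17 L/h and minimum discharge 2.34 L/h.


EU = (q_min/q_avg)*100 = (2.34/3.17)*100 = 73.8170%

73.8170 %


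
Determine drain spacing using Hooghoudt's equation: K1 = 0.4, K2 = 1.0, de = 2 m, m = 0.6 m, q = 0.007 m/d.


S^2 = 8*K2*de*m/q + 4*K1*m^2/q
S^2 = 8*1.0*2*0.6/0.007 + 4*0.4*0.6^2/0.007
S = sqrt(1453.7143)

38.1276 m


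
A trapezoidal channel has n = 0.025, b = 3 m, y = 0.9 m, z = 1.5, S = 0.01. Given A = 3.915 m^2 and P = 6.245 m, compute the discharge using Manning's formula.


R = A/P = 3.915/6.245 = 0.626902
Q = (1/0.025) * 3.915 * 0.626902^(2/3) * 0.01^0.5

11.4707 m^3/s


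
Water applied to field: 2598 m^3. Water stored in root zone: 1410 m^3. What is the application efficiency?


Ea = V_root / V_field * 100 = 1410 / 2598 * 100 = 54.2725%

54.2725 %


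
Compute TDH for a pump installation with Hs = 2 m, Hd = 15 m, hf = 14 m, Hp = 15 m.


TDH = Hs + Hd + hf + Hp = 2 + 15 + 14 + 15 = 46

46 m


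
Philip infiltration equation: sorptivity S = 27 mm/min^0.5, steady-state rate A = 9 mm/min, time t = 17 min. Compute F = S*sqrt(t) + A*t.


F = S*sqrt(t) + A*t
F = 27*sqrt(17) + 9*17
F = 27*4.123106 + 153

264.3239 mm


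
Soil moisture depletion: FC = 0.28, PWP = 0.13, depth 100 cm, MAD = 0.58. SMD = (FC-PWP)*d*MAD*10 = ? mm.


SMD = (FC - PWP) * d * MAD * 10
SMD = (0.28 - 0.13) * 100 * 0.58 * 10
SMD = 0.1500 * 100 * 0.58 * 10

87.0000 mm


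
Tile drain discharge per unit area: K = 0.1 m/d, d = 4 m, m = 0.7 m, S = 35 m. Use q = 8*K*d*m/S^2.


q = 8*K*d*m/S^2
q = 8*0.1*4*0.7/35^2
q = 2.2400 / 1225

0.0018 m/d


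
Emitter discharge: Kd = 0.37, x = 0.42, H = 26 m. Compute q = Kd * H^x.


q = Kd * H^x = 0.37 * 26^0.42 = 0.37 * 3.929061

1.4538 L/h


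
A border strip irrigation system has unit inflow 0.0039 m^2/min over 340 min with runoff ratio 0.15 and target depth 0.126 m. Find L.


L = q*t/((1+r)*Z)
L = 0.0039*340/((1+0.15)*0.126)
L = 1.326/0.1449

9.1511 m


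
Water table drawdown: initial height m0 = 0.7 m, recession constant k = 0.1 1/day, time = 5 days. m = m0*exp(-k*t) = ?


m = m0 * exp(-k*t)
m = 0.7 * exp(-0.1 * 5)
m = 0.7 * exp(-0.5000)

0.4246 m


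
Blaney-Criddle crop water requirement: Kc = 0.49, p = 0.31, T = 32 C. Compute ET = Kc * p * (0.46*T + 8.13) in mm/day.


ET = Kc * p * (0.46*T + 8.13)
ET = 0.49 * 0.31 * (0.46*32 + 8.13)
ET = 0.49 * 0.31 * 22.8500

3.4709 mm/day


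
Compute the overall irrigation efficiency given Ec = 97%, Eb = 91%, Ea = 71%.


Ec = 0.97, Eb = 0.91, Ea = 0.71
E = 0.97 * 0.91 * 0.71 * 100 = 62.6717%

62.6717 %


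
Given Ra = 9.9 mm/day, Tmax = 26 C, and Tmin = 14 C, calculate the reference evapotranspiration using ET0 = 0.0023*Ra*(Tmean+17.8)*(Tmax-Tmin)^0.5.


Tmean = (Tmax + Tmin)/2 = (26 + 14)/2 = 20.0
ET0 = 0.0023 * 9.9 * (20.0 + 17.8) * sqrt(26 - 14)
ET0 = 0.0023 * 9.9 * 37.8 * 3.464102

2.9816 mm/day


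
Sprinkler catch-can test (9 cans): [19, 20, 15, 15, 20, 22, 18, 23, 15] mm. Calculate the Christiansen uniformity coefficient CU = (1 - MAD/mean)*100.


mean = 18.555556 mm
MAD = 2.493827 mm
CU = (1 - 2.493827/18.555556)*100

86.5602 %


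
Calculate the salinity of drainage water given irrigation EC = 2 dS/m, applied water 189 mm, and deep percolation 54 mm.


EC_dw = EC_iw * D_iw / D_dw
EC_dw = 2 * 189 / 54
EC_dw = 378 / 54

7.0000 dS/m


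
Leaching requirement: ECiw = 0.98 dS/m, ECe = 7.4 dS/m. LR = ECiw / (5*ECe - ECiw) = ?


LR = ECiw / (5*ECe - ECiw)
LR = 0.98 / (5*7.4 - 0.98)
LR = 0.98 / 36.0200

0.0272


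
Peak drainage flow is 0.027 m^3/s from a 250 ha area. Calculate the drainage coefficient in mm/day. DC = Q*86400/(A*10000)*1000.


DC = Q * 86400 / (A * 10000) * 1000
DC = 0.027 * 86400 / (250 * 10000) * 1000
DC = 2332800.0000 / 2500000

0.9331 mm/day


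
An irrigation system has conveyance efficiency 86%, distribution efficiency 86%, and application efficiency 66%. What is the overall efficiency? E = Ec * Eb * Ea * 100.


Ec = 0.86, Eb = 0.86, Ea = 0.66
E = 0.86 * 0.86 * 0.66 * 100 = 48.8136%

48.8136 %


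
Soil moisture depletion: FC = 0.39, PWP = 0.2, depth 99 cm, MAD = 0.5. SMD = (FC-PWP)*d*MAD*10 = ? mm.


SMD = (FC - PWP) * d * MAD * 10
SMD = (0.39 - 0.2) * 99 * 0.5 * 10
SMD = 0.1900 * 99 * 0.5 * 10

94.0500 mm


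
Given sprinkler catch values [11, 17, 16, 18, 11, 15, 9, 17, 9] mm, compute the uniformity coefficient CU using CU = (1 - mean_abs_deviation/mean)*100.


mean = 13.666667 mm
MAD = 3.259259 mm
CU = (1 - 3.259259/13.666667)*100

76.1518 %


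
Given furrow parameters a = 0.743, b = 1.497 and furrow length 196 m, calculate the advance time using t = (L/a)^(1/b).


t = (L/a)^(1/b)
t = (196/0.743)^(1/1.497)
t = 263.795424^(1/1.497)

41.4394 min


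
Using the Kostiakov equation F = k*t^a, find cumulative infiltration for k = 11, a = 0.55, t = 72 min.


F = k * t^a = 11 * 72^0.55
F = 11 * 10.508310

115.5914 mm


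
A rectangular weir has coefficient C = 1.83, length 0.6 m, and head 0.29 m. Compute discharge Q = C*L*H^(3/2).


Q = C * L * H^(3/2) = 1.83 * 0.6 * 0.29^1.5 = 1.83 * 0.6 * 0.156170

0.1715 m^3/s


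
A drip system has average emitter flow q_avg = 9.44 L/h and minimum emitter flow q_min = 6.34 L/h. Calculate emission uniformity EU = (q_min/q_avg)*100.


EU = (q_min/q_avg)*100 = (6.34/9.44)*100 = 67.1610%

67.1610 %


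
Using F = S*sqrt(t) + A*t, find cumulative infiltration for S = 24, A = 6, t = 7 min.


F = S*sqrt(t) + A*t
F = 24*sqrt(7) + 6*7
F = 24*2.645751 + 42

105.4980 mm


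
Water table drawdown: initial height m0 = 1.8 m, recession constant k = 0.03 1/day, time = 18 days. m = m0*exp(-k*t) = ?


m = m0 * exp(-k*t)
m = 1.8 * exp(-0.03 * 18)
m = 1.8 * exp(-0.5400)

1.0489 m


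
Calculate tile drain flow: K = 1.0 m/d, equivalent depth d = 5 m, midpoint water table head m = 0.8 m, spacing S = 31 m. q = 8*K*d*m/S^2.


q = 8*K*d*m/S^2
q = 8*1.0*5*0.8/31^2
q = 32.0000 / 961

0.0333 m/d


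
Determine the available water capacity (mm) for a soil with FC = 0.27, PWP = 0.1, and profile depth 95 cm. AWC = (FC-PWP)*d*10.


AWC = (FC - PWP) * d * 10
AWC = (0.27 - 0.1) * 95 * 10
AWC = 0.1700 * 95 * 10

161.5000 mm


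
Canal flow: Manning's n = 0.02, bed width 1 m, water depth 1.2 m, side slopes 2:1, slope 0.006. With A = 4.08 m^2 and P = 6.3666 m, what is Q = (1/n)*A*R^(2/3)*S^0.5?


R = A/P = 4.08/6.3666 = 0.640844
Q = (1/0.02) * 4.08 * 0.640844^(2/3) * 0.006^0.5

11.7456 m^3/s


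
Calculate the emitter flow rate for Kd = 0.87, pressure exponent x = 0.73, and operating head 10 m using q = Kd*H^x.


q = Kd * H^x = 0.87 * 10^0.73 = 0.87 * 5.370318

4.6722 L/h


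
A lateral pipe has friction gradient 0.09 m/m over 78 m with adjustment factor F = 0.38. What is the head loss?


hf = J * L * F = 0.09 * 78 * 0.38 = 2.6676 m

2.6676 m


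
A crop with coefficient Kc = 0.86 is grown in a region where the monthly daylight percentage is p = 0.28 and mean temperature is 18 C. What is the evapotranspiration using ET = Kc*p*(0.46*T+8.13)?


ET = Kc * p * (0.46*T + 8.13)
ET = 0.86 * 0.28 * (0.46*18 + 8.13)
ET = 0.86 * 0.28 * 16.4100

3.9515 mm/day


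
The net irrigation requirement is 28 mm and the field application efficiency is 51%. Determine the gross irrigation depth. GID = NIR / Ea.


Ea = 51% = 0.51
GID = NIR / Ea = 28 / 0.51 = 54.9020 mm

54.9020 mm


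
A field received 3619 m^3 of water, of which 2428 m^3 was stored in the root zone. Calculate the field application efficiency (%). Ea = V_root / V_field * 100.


Ea = V_root / V_field * 100 = 2428 / 3619 * 100 = 67.0904%

67.0904 %


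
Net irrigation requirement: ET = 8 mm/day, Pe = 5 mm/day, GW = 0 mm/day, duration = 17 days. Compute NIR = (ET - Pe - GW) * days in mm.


Daily deficit = ET - Pe - GW = 8 - 5 - 0 = 3 mm/day
NIR = 3 * 17 = 51 mm

51.0000 mm


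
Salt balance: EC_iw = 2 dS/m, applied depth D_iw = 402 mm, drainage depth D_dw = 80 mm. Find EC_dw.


EC_dw = EC_iw * D_iw / D_dw
EC_dw = 2 * 402 / 80
EC_dw = 804 / 80

10.0500 dS/m


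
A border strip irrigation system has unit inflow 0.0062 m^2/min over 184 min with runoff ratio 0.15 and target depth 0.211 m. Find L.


L = q*t/((1+r)*Z)
L = 0.0062*184/((1+0.15)*0.211)
L = 1.1408/0.24265

4.7014 m


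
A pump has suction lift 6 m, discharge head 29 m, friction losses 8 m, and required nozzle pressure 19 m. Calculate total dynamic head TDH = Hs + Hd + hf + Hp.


TDH = Hs + Hd + hf + Hp = 6 + 29 + 8 + 19 = 62

62 m


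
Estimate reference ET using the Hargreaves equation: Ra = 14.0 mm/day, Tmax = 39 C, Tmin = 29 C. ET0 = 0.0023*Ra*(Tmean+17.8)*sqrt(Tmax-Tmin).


Tmean = (Tmax + Tmin)/2 = (39 + 29)/2 = 34.0
ET0 = 0.0023 * 14.0 * (34.0 + 17.8) * sqrt(39 - 29)
ET0 = 0.0023 * 14.0 * 51.8 * 3.162278

5.2746 mm/day


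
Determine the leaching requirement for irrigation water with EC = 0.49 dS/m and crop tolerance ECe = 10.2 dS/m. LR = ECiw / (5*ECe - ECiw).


LR = ECiw / (5*ECe - ECiw)
LR = 0.49 / (5*10.2 - 0.49)
LR = 0.49 / 50.5100

0.0097


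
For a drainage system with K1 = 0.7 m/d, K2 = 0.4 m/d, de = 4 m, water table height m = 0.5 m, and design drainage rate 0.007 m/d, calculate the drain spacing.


S^2 = 8*K2*de*m/q + 4*K1*m^2/q
S^2 = 8*0.4*4*0.5/0.007 + 4*0.7*0.5^2/0.007
S = sqrt(1014.2857)

31.8479 m


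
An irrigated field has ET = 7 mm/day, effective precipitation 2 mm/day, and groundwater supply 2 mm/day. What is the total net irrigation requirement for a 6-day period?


Daily deficit = ET - Pe - GW = 7 - 2 - 2 = 3 mm/day
NIR = 3 * 6 = 18 mm

18.0000 mm


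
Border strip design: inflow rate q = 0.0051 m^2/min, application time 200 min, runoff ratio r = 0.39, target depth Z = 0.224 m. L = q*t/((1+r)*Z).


L = q*t/((1+r)*Z)
L = 0.0051*200/((1+0.39)*0.224)
L = 1.02/0.31136

3.2760 m


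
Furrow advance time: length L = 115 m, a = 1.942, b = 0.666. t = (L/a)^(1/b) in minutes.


t = (L/a)^(1/b)
t = (115/1.942)^(1/0.666)
t = 59.217302^(1/0.666)

458.4946 min


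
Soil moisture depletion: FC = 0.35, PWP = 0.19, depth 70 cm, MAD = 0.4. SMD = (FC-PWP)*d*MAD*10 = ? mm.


SMD = (FC - PWP) * d * MAD * 10
SMD = (0.35 - 0.19) * 70 * 0.4 * 10
SMD = 0.1600 * 70 * 0.4 * 10

44.8000 mm


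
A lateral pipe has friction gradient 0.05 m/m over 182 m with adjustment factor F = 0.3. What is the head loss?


hf = J * L * F = 0.05 * 182 * 0.3 = 2.7300 m

2.7300 m


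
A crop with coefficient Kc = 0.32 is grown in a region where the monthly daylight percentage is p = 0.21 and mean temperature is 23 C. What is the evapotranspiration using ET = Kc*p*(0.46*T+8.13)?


ET = Kc * p * (0.46*T + 8.13)
ET = 0.32 * 0.21 * (0.46*23 + 8.13)
ET = 0.32 * 0.21 * 18.7100

1.2573 mm/day


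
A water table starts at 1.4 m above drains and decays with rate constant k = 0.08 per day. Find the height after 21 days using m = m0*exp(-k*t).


m = m0 * exp(-k*t)
m = 1.4 * exp(-0.08 * 21)
m = 1.4 * exp(-1.6800)

0.2609 m


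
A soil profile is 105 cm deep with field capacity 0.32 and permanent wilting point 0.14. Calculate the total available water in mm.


AWC = (FC - PWP) * d * 10
AWC = (0.32 - 0.14) * 105 * 10
AWC = 0.1800 * 105 * 10

189.0000 mm


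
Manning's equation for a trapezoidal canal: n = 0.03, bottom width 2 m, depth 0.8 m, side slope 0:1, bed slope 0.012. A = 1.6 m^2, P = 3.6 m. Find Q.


R = A/P = 1.6/3.6 = 0.444444
Q = (1/0.03) * 1.6 * 0.444444^(2/3) * 0.012^0.5

3.4025 m^3/s


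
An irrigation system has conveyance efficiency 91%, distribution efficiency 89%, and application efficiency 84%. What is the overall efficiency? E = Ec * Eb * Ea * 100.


Ec = 0.91, Eb = 0.89, Ea = 0.84
E = 0.91 * 0.89 * 0.84 * 100 = 68.0316%

68.0316 %


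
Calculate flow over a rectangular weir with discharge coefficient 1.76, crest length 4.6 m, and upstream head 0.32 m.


Q = C * L * H^(3/2) = 1.76 * 4.6 * 0.32^1.5 = 1.76 * 4.6 * 0.181019

1.4655 m^3/s


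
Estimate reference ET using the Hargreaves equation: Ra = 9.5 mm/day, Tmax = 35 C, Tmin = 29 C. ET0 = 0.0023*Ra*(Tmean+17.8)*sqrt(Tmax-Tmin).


Tmean = (Tmax + Tmin)/2 = (35 + 29)/2 = 32.0
ET0 = 0.0023 * 9.5 * (32.0 + 17.8) * sqrt(35 - 29)
ET0 = 0.0023 * 9.5 * 49.8 * 2.449490

2.6654 mm/day


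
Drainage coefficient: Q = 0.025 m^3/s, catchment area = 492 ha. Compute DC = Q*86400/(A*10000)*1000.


DC = Q * 86400 / (A * 10000) * 1000
DC = 0.025 * 86400 / (492 * 10000) * 1000
DC = 2160000.0000 / 4920000

0.4390 mm/day


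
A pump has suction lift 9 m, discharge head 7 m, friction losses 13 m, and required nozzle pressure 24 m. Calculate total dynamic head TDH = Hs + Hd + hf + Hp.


TDH = Hs + Hd + hf + Hp = 9 + 7 + 13 + 24 = 53

53 m


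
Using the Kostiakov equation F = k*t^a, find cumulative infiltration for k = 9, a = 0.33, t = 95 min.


F = k * t^a = 9 * 95^0.33
F = 9 * 4.494163

40.4475 mm


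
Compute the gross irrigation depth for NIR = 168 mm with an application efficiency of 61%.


Ea = 61% = 0.61
GID = NIR / Ea = 168 / 0.61 = 275.4098 mm

275.4098 mm


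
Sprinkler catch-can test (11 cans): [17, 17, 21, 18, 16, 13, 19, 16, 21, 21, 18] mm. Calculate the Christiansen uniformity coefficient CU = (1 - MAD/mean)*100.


mean = 17.909091 mm
MAD = 1.917355 mm
CU = (1 - 1.917355/17.909091)*100

89.2940 %


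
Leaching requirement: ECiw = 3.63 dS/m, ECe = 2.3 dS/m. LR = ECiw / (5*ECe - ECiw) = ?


LR = ECiw / (5*ECe - ECiw)
LR = 3.63 / (5*2.3 - 3.63)
LR = 3.63 / 7.8700

0.4612


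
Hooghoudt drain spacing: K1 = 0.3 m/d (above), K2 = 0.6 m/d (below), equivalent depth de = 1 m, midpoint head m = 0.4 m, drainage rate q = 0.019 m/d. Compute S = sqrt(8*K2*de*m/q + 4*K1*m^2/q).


S^2 = 8*K2*de*m/q + 4*K1*m^2/q
S^2 = 8*0.6*1*0.4/0.019 + 4*0.3*0.4^2/0.019
S = sqrt(111.1579)

10.5431 m


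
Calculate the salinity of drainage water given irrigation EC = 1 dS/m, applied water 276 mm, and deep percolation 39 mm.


EC_dw = EC_iw * D_iw / D_dw
EC_dw = 1 * 276 / 39
EC_dw = 276 / 39

7.0769 dS/m


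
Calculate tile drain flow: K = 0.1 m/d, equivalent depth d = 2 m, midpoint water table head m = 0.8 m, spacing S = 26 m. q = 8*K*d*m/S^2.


q = 8*K*d*m/S^2
q = 8*0.1*2*0.8/26^2
q = 1.2800 / 676

0.0019 m/d


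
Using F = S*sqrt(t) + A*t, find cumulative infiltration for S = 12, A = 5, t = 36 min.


F = S*sqrt(t) + A*t
F = 12*sqrt(36) + 5*36
F = 12*6.000000 + 180

252.0000 mm


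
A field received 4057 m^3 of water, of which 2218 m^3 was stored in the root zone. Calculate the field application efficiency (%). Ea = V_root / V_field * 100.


Ea = V_root / V_field * 100 = 2218 / 4057 * 100 = 54.6709%

54.6709 %


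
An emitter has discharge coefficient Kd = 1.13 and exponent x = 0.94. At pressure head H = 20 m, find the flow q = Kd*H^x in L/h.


q = Kd * H^x = 1.13 * 20^0.94 = 1.13 * 16.709682

18.8819 L/h


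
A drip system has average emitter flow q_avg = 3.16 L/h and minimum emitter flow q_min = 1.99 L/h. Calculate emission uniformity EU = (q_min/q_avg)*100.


EU = (q_min/q_avg)*100 = (1.99/3.16)*100 = 62.9747%

62.9747 %


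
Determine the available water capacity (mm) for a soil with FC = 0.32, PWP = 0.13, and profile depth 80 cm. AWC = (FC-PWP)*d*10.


AWC = (FC - PWP) * d * 10
AWC = (0.32 - 0.13) * 80 * 10
AWC = 0.1900 * 80 * 10

152.0000 mm


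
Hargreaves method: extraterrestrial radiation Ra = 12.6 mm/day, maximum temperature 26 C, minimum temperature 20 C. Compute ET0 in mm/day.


Tmean = (Tmax + Tmin)/2 = (26 + 20)/2 = 23.0
ET0 = 0.0023 * 12.6 * (23.0 + 17.8) * sqrt(26 - 20)
ET0 = 0.0023 * 12.6 * 40.8 * 2.449490

2.8962 mm/day


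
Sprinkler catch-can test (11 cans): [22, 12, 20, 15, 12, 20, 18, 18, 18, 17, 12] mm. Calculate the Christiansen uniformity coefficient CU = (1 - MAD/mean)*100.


mean = 16.727273 mm
MAD = 2.892562 mm
CU = (1 - 2.892562/16.727273)*100

82.7075 %


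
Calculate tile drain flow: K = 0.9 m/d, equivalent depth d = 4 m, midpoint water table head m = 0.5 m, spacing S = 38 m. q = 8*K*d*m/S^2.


q = 8*K*d*m/S^2
q = 8*0.9*4*0.5/38^2
q = 14.4000 / 1444

0.0100 m/d


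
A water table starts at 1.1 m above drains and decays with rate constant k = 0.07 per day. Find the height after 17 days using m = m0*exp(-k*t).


m = m0 * exp(-k*t)
m = 1.1 * exp(-0.07 * 17)
m = 1.1 * exp(-1.1900)

0.3346 m


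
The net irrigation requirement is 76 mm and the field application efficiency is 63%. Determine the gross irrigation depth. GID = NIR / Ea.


Ea = 63% = 0.63
GID = NIR / Ea = 76 / 0.63 = 120.6349 mm

120.6349 mm


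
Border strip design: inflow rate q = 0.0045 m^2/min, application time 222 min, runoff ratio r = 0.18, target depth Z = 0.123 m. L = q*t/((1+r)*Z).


L = q*t/((1+r)*Z)
L = 0.0045*222/((1+0.18)*0.123)
L = 0.999/0.14514

6.8830 m


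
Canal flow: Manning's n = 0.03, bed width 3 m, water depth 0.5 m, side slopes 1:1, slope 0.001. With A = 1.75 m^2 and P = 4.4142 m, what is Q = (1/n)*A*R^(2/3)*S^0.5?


R = A/P = 1.75/4.4142 = 0.396448
Q = (1/0.03) * 1.75 * 0.396448^(2/3) * 0.001^0.5

0.9955 m^3/s


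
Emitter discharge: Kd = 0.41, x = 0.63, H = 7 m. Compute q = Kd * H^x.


q = Kd * H^x = 0.41 * 7^0.63 = 0.41 * 3.407311

1.3970 L/h


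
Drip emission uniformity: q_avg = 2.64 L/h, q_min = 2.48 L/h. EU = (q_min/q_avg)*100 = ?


EU = (q_min/q_avg)*100 = (2.48/2.64)*100 = 93.9394%

93.9394 %


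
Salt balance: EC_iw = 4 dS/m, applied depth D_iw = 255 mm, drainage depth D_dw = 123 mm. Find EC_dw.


EC_dw = EC_iw * D_iw / D_dw
EC_dw = 4 * 255 / 123
EC_dw = 1020 / 123

8.2927 dS/m


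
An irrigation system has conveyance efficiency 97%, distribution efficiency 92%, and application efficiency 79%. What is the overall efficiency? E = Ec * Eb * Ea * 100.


Ec = 0.97, Eb = 0.92, Ea = 0.79
E = 0.97 * 0.92 * 0.79 * 100 = 70.4996%

70.4996 %


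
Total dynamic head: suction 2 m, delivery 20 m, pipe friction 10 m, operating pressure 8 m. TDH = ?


TDH = Hs + Hd + hf + Hp = 2 + 20 + 10 + 8 = 40

40 m


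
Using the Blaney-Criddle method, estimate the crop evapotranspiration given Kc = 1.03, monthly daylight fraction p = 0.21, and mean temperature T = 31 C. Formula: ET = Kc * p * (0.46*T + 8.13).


ET = Kc * p * (0.46*T + 8.13)
ET = 1.03 * 0.21 * (0.46*31 + 8.13)
ET = 1.03 * 0.21 * 22.3900

4.8430 mm/day


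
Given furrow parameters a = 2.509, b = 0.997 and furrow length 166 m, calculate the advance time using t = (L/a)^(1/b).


t = (L/a)^(1/b)
t = (166/2.509)^(1/0.997)
t = 66.161817^(1/0.997)

67.0017 min


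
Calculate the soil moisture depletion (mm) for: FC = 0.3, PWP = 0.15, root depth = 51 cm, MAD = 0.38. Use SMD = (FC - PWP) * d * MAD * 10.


SMD = (FC - PWP) * d * MAD * 10
SMD = (0.3 - 0.15) * 51 * 0.38 * 10
SMD = 0.1500 * 51 * 0.38 * 10

29.0700 mm


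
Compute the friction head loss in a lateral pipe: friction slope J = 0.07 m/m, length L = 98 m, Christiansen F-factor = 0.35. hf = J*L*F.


hf = J * L * F = 0.07 * 98 * 0.35 = 2.4010 m

2.4010 m


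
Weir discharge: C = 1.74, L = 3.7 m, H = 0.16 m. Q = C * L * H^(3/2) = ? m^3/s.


Q = C * L * H^(3/2) = 1.74 * 3.7 * 0.16^1.5 = 1.74 * 3.7 * 0.064000

0.4120 m^3/s


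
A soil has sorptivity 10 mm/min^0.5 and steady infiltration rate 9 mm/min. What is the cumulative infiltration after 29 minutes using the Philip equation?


F = S*sqrt(t) + A*t
F = 10*sqrt(29) + 9*29
F = 10*5.385165 + 261

314.8517 mm


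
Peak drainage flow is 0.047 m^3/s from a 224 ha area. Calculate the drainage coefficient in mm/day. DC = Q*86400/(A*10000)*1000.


DC = Q * 86400 / (A * 10000) * 1000
DC = 0.047 * 86400 / (224 * 10000) * 1000
DC = 4060800.0000 / 2240000

1.8129 mm/day


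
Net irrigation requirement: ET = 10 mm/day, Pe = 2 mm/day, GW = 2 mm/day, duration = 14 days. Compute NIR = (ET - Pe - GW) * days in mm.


Daily deficit = ET - Pe - GW = 10 - 2 - 2 = 6 mm/day
NIR = 6 * 14 = 84 mm

84.0000 mm


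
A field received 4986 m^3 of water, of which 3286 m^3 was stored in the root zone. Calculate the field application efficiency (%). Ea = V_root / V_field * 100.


Ea = V_root / V_field * 100 = 3286 / 4986 * 100 = 65.9045%

65.9045 %


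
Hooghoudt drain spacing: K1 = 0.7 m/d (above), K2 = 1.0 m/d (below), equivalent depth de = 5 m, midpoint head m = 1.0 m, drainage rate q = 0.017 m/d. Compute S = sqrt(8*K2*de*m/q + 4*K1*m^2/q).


S^2 = 8*K2*de*m/q + 4*K1*m^2/q
S^2 = 8*1.0*5*1.0/0.017 + 4*0.7*1.0^2/0.017
S = sqrt(2517.6471)

50.1762 m


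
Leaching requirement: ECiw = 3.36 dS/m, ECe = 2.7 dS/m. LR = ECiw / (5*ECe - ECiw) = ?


LR = ECiw / (5*ECe - ECiw)
LR = 3.36 / (5*2.7 - 3.36)
LR = 3.36 / 10.1400

0.3314


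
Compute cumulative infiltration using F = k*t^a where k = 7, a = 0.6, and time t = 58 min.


F = k * t^a = 7 * 58^0.6
F = 7 * 11.430278

80.0119 mm


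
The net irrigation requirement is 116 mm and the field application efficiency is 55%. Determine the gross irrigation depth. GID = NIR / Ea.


Ea = 55% = 0.55
GID = NIR / Ea = 116 / 0.55 = 210.9091 mm

210.9091 mm


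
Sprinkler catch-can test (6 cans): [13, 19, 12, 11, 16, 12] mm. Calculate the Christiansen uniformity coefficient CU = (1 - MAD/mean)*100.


mean = 13.833333 mm
MAD = 2.444444 mm
CU = (1 - 2.444444/13.833333)*100

82.3293 %


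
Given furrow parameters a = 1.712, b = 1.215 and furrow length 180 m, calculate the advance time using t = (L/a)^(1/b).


t = (L/a)^(1/b)
t = (180/1.712)^(1/1.215)
t = 105.140187^(1/1.215)

46.1325 min


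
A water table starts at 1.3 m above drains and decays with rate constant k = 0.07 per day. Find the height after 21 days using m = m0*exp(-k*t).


m = m0 * exp(-k*t)
m = 1.3 * exp(-0.07 * 21)
m = 1.3 * exp(-1.4700)

0.2989 m


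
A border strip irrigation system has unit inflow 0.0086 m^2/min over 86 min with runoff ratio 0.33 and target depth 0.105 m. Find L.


L = q*t/((1+r)*Z)
L = 0.0086*86/((1+0.33)*0.105)
L = 0.7396/0.13965

5.2961 m
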